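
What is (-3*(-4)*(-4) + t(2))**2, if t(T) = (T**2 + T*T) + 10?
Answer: 900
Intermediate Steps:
t(T) = 10 + 2*T**2 (t(T) = (T**2 + T**2) + 10 = 2*T**2 + 10 = 10 + 2*T**2)
(-3*(-4)*(-4) + t(2))**2 = (-3*(-4)*(-4) + (10 + 2*2**2))**2 = (12*(-4) + (10 + 2*4))**2 = (-48 + (10 + 8))**2 = (-48 + 18)**2 = (-30)**2 = 900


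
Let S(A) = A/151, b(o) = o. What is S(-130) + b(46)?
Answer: 6816/151 ≈ 45.139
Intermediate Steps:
S(A) = A/151 (S(A) = A*(1/151) = A/151)
S(-130) + b(46) = (1/151)*(-130) + 46 = -130/151 + 46 = 6816/151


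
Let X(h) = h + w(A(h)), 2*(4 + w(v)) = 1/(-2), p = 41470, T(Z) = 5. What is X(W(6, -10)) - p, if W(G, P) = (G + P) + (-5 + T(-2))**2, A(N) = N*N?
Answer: -165913/4 ≈ -41478.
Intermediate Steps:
A(N) = N**2
W(G, P) = G + P (W(G, P) = (G + P) + (-5 + 5)**2 = (G + P) + 0**2 = (G + P) + 0 = G + P)
w(v) = -17/4 (w(v) = -4 + (1/2)/(-2) = -4 + (1/2)*(-1/2) = -4 - 1/4 = -17/4)
X(h) = -17/4 + h (X(h) = h - 17/4 = -17/4 + h)
X(W(6, -10)) - p = (-17/4 + (6 - 10)) - 1*41470 = (-17/4 - 4) - 41470 = -33/4 - 41470 = -165913/4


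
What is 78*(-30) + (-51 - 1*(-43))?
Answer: -2348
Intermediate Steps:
78*(-30) + (-51 - 1*(-43)) = -2340 + (-51 + 43) = -2340 - 8 = -2348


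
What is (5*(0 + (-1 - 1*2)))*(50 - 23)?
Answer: -405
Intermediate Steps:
(5*(0 + (-1 - 1*2)))*(50 - 23) = (5*(0 + (-1 - 2)))*27 = (5*(0 - 3))*27 = (5*(-3))*27 = -15*27 = -405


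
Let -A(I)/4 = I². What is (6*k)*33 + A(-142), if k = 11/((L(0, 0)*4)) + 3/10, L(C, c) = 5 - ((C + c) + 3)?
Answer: -1606487/20 ≈ -80324.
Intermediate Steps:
A(I) = -4*I²
L(C, c) = 2 - C - c (L(C, c) = 5 - (3 + C + c) = 5 + (-3 - C - c) = 2 - C - c)
k = 67/40 (k = 11/(((2 - 1*0 - 1*0)*4)) + 3/10 = 11/(((2 + 0 + 0)*4)) + 3*(⅒) = 11/((2*4)) + 3/10 = 11/8 + 3/10 = 67/40 ≈ 1.6750)
(6*k)*33 + A(-142) = (6*(67/40))*33 - 4*(-142)² = (201/20)*33 - 4*20164 = 6633/20 - 80656 = -1606487/20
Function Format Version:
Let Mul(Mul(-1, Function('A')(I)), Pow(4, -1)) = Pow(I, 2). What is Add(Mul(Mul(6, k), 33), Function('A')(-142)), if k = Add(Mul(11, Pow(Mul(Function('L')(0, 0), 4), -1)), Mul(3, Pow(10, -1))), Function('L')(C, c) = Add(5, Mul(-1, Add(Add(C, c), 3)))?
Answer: Rational(-1606487, 20) ≈ -80324.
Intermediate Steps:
Function('A')(I) = Mul(-4, Pow(I, 2))
Function('L')(C, c) = Add(2, Mul(-1, C), Mul(-1, c)) (Function('L')(C, c) = Add(5, Mul(-1, Add(3, C, c))) = Add(5, Add(-3, Mul(-1, C), Mul(-1, c))) = Add(2, Mul(-1, C), Mul(-1, c)))
k = Rational(67, 40) (k = Add(Mul(11, Pow(Mul(Add(2, Mul(-1, 0), Mul(-1, 0)), 4), -1)), Mul(3, Pow(10, -1))) = Add(Mul(11, Pow(Mul(Add(2, 0, 0), 4), -1)), Mul(3, Rational(1, 10))) = Add(Mul(11, Pow(Mul(2, 4), -1)), Rational(3, 10)) = Add(Mul(11, Pow(8, -1)), Rational(3, 10)) = Add(Mul(11, Rational(1, 8)), Rational(3, 10)) = Add(Rational(11, 8), Rational(3, 10)) = Rational(67, 40) ≈ 1.6750)
Add(Mul(Mul(6, k), 33), Function('A')(-142)) = Add(Mul(Mul(6, Rational(67, 40)), 33), Mul(-4, Pow(-142, 2))) = Add(Mul(Rational(201, 20), 33), Mul(-4, 20164)) = Add(Rational(6633, 20), -80656) = Rational(-1606487, 20)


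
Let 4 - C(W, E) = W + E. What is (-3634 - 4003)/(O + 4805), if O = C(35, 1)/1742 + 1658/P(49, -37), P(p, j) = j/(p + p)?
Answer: -35159657/1903797 ≈ -18.468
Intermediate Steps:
P(p, j) = j/(2*p) (P(p, j) = j/((2*p)) = j*(1/(2*p)) = j/(2*p))
C(W, E) = 4 - E - W (C(W, E) = 4 - (W + E) = 4 - (E + W) = 4 + (-E - W) = 4 - E - W)
O = -141524156/32227 (O = (4 - 1*1 - 1*35)/1742 + 1658/(((½)*(-37)/49)) = (4 - 1 - 35)*(1/1742) + 1658/(((½)*(-37)*(1/49))) = -32*1/1742 + 1658/(-37/98) = -16/871 + 1658*(-98/37) = -16/871 - 162484/37 = -141524156/32227 ≈ -4391.5)
(-3634 - 4003)/(O + 4805) = (-3634 - 4003)/(-141524156/32227 + 4805) = -7637/13326579/32227 = -7637*32227/13326579 = -35159657/1903797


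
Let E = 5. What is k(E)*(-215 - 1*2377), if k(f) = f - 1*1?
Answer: -10368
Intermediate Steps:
k(f) = -1 + f (k(f) = f - 1 = -1 + f)
k(E)*(-215 - 1*2377) = (-1 + 5)*(-215 - 1*2377) = 4*(-215 - 2377) = 4*(-2592) = -10368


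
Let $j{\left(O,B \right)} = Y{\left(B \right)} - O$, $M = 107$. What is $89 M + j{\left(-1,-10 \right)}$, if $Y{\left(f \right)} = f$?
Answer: $9514$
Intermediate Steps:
$j{\left(O,B \right)} = B - O$
$89 M + j{\left(-1,-10 \right)} = 89 \cdot 107 - 9 = 9523 + \left(-10 + 1\right) = 9523 - 9 = 9514$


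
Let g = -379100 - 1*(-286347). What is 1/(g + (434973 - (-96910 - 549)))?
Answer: 1/439679 ≈ 2.2744e-6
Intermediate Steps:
g = -92753 (g = -379100 + 286347 = -92753)
1/(g + (434973 - (-96910 - 549))) = 1/(-92753 + (434973 - (-96910 - 549))) = 1/(-92753 + (434973 - 1*(-97459))) = 1/(-92753 + (434973 + 97459)) = 1/(-92753 + 532432) = 1/439679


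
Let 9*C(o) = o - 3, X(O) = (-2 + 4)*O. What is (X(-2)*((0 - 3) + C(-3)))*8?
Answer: 352/3 ≈ 117.33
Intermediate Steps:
X(O) = 2*O
C(o) = -⅓ + o/9 (C(o) = (o - 3)/9 = (-3 + o)/9 = -⅓ + o/9)
(X(-2)*((0 - 3) + C(-3)))*8 = ((2*(-2))*((0 - 3) + (-⅓ + (⅑)*(-3))))*8 = -4*(-3 + (-⅓ - ⅓))*8 = -4*(-3 - ⅔)*8 = -4*(-11/3)*8 = (44/3)*8 = 352/3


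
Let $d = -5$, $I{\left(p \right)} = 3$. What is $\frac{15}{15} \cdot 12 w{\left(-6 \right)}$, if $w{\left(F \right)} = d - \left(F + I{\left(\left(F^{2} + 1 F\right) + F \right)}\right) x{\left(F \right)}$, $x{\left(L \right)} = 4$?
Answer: $84$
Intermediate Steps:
$w{\left(F \right)} = -17 - 4 F$ ($w{\left(F \right)} = -5 - \left(F + 3\right) 4 = -5 - \left(3 + F\right) 4 = -5 - \left(12 + 4 F\right) = -17 - 4 F$)
$\frac{15}{15} \cdot 12 w{\left(-6 \right)} = \frac{15}{15} \cdot 12 \left(-17 - -24\right) = 15 \cdot \frac{1}{15} \cdot 12 \left(-17 + 24\right) = 1 \cdot 12 \cdot 7 = 12 \cdot 7 = 84$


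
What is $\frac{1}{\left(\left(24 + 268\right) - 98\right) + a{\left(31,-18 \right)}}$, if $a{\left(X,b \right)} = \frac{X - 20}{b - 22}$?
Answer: $\frac{40}{7749} \approx 0.005162$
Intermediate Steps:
$a{\left(X,b \right)} = \frac{-20 + X}{-22 + b}$
$\frac{1}{\left(\left(24 + 268\right) - 98\right) + a{\left(31,-18 \right)}} = \frac{1}{\left(\left(24 + 268\right) - 98\right) + \frac{-20 + 31}{-22 - 18}} = \frac{1}{\left(292 - 98\right) + \frac{1}{-40} \cdot 11} = \frac{1}{194 - \frac{11}{40}} = \frac{1}{\frac{7749}{40}} = \frac{40}{7749}$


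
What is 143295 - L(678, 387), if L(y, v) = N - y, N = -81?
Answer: 144054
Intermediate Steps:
L(y, v) = -81 - y
143295 - L(678, 387) = 143295 - (-81 - 1*678) = 143295 - (-81 - 678) = 143295 - 1*(-759) = 143295 + 759 = 144054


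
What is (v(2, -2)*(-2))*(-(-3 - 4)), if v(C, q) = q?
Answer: 28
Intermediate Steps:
(v(2, -2)*(-2))*(-(-3 - 4)) = (-2*(-2))*(-(-3 - 4)) = 4*(-1*(-7)) = 4*7 = 28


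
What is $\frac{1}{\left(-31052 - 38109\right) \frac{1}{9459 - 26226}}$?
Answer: $\frac{729}{3007} \approx 0.24243$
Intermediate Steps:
$\frac{1}{\left(-31052 - 38109\right) \frac{1}{9459 - 26226}} = \frac{1}{\left(-31052 - 38109\right) \frac{1}{-16767}} = \frac{1}{\left(-69161\right) \left(- \frac{1}{16767}\right)} = \frac{1}{\frac{3007}{729}} = \frac{729}{3007}$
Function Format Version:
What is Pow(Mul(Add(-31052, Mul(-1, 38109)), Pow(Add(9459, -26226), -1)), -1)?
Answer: Rational(729, 3007) ≈ 0.24243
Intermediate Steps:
Pow(Mul(Add(-31052, Mul(-1, 38109)), Pow(Add(9459, -26226), -1)), -1) = Pow(Mul(Add(-31052, -38109), Pow(-16767, -1)), -1) = Pow(Mul(-69161, Rational(-1, 16767)), -1) = Pow(Rational(3007, 729), -1) = Rational(729, 3007)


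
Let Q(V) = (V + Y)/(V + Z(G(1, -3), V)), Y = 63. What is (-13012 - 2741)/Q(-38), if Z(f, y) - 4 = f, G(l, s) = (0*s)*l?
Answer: 535602/25 ≈ 21424.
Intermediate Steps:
G(l, s) = 0 (G(l, s) = 0*l = 0)
Z(f, y) = 4 + f
Q(V) = (63 + V)/(4 + V) (Q(V) = (V + 63)/(V + (4 + 0)) = (63 + V)/(V + 4) = (63 + V)/(4 + V))
(-13012 - 2741)/Q(-38) = (-13012 - 2741)/(((63 - 38)/(4 - 38))) = -15753/(25/(-34)) = -15753/((-1/34*25)) = -15753/(-25/34) = -15753*(-34/25) = 535602/25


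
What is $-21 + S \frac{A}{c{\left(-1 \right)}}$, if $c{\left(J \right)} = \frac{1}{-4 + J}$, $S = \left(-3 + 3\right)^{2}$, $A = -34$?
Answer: $-21$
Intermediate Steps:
$S = 0$ ($S = 0^{2} = 0$)
$-21 + S \frac{A}{c{\left(-1 \right)}} = -21 + 0 \left(- \frac{34}{\frac{1}{-4 - 1}}\right) = -21 + 0 \left(- \frac{34}{\frac{1}{-5}}\right) = -21 + 0 \left(- \frac{34}{- \frac{1}{5}}\right) = -21 + 0 \left(\left(-34\right) \left(-5\right)\right) = -21 + 0 \cdot 170 = -21 + 0 = -21$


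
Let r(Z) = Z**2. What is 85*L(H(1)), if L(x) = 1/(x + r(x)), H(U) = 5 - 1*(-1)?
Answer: 85/42 ≈ 2.0238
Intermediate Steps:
H(U) = 6 (H(U) = 5 + 1 = 6)
L(x) = 1/(x + x**2)
85*L(H(1)) = 85*(1/(6*(1 + 6))) = 85*((1/6)/7) = 85*((1/6)*(1/7)) = 85*(1/42) = 85/42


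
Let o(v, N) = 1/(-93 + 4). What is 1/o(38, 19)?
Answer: -89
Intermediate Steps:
o(v, N) = -1/89 (o(v, N) = 1/(-89) = -1/89)
1/o(38, 19) = 1/(-1/89) = -89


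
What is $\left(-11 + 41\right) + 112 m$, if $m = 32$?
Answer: $3614$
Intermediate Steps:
$\left(-11 + 41\right) + 112 m = \left(-11 + 41\right) + 112 \cdot 32 = 30 + 3584 = 3614$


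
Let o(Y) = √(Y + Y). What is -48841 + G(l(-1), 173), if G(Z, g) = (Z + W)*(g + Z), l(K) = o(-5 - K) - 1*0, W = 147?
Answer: -23418 + 640*I*√2 ≈ -23418.0 + 905.1*I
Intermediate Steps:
o(Y) = √2*√Y (o(Y) = √(2*Y) = √2*√Y)
l(K) = √2*√(-5 - K) (l(K) = √2*√(-5 - K) - 1*0 = √2*√(-5 - K) + 0 = √2*√(-5 - K))
G(Z, g) = (147 + Z)*(Z + g) (G(Z, g) = (Z + 147)*(g + Z) = (147 + Z)*(Z + g))
-48841 + G(l(-1), 173) = -48841 + ((√(-10 - 2*(-1)))² + 147*√(-10 - 2*(-1)) + 147*173 + √(-10 - 2*(-1))*173) = -48841 + ((√(-10 + 2))² + 147*√(-10 + 2) + 25431 + √(-10 + 2)*173) = -48841 + ((√(-8))² + 147*√(-8) + 25431 + √(-8)*173) = -48841 + ((2*I*√2)² + 147*(2*I*√2) + 25431 + (2*I*√2)*173) = -48841 + (-8 + 294*I*√2 + 25431 + 346*I*√2) = -48841 + (25423 + 640*I*√2) = -23418 + 640*I*√2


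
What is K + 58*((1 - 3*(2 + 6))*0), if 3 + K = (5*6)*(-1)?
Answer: -33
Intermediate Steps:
K = -33 (K = -3 + (5*6)*(-1) = -3 + 30*(-1) = -3 - 30 = -33)
K + 58*((1 - 3*(2 + 6))*0) = -33 + 58*((1 - 3*(2 + 6))*0) = -33 + 58*((1 - 3*8)*0) = -33 + 58*((1 - 24)*0) = -33 + 58*(-23*0) = -33 + 58*0 = -33 + 0 = -33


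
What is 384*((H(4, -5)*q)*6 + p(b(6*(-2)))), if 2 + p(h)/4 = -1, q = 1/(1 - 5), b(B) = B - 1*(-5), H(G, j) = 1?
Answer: -5184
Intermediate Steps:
b(B) = 5 + B (b(B) = B + 5 = 5 + B)
q = -¼ (q = 1/(-4) = -¼ ≈ -0.25000)
p(h) = -12 (p(h) = -8 + 4*(-1) = -8 - 4 = -12)
384*((H(4, -5)*q)*6 + p(b(6*(-2)))) = 384*((1*(-¼))*6 - 12) = 384*(-¼*6 - 12) = 384*(-3/2 - 12) = 384*(-27/2) = -5184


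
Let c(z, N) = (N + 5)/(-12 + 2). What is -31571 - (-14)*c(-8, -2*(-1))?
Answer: -157904/5 ≈ -31581.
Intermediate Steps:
c(z, N) = -½ - N/10 (c(z, N) = (5 + N)/(-10) = (5 + N)*(-⅒) = -½ - N/10)
-31571 - (-14)*c(-8, -2*(-1)) = -31571 - (-14)*(-½ - (-1)*(-1)/5) = -31571 - (-14)*(-½ - ⅒*2) = -31571 - (-14)*(-½ - ⅕) = -31571 - (-14)*(-7)/10 = -31571 - 1*49/5 = -31571 - 49/5 = -157904/5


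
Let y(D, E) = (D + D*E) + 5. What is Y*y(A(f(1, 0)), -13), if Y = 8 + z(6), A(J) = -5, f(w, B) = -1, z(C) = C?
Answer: 910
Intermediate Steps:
y(D, E) = 5 + D + D*E
Y = 14 (Y = 8 + 6 = 14)
Y*y(A(f(1, 0)), -13) = 14*(5 - 5 - 5*(-13)) = 14*(5 - 5 + 65) = 14*65 = 910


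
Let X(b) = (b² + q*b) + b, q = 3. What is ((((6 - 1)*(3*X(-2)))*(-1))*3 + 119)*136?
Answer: 40664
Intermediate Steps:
X(b) = b² + 4*b (X(b) = (b² + 3*b) + b = b² + 4*b)
((((6 - 1)*(3*X(-2)))*(-1))*3 + 119)*136 = ((((6 - 1)*(3*(-2*(4 - 2))))*(-1))*3 + 119)*136 = (((5*(3*(-2*2)))*(-1))*3 + 119)*136 = (((5*(3*(-4)))*(-1))*3 + 119)*136 = (((5*(-12))*(-1))*3 + 119)*136 = (-60*(-1)*3 + 119)*136 = (60*3 + 119)*136 = (180 + 119)*136 = 299*136 = 40664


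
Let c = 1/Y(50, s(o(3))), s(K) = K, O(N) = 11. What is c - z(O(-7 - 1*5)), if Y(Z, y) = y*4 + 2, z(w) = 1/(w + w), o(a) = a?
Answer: 2/77 ≈ 0.025974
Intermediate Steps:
z(w) = 1/(2*w)
Y(Z, y) = 2 + 4*y (Y(Z, y) = 4*y + 2 = 2 + 4*y)
c = 1/14 (c = 1/(2 + 4*3) = 1/(2 + 12) = 1/14 ≈ 0.071429)
c - z(O(-7 - 1*5)) = 1/14 - 1/(2*11) = 1/14 - 1*1/22 = 1/14 - 1/22 = 2/77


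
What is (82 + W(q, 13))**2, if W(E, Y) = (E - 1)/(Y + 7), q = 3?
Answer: 674041/100 ≈ 6740.4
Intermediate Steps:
W(E, Y) = (-1 + E)/(7 + Y)
(82 + W(q, 13))**2 = (82 + (-1 + 3)/(7 + 13))**2 = (82 + 2/20)**2 = (82 + (1/20)*2)**2 = (82 + 1/10)**2 = (821/10)**2 = 674041/100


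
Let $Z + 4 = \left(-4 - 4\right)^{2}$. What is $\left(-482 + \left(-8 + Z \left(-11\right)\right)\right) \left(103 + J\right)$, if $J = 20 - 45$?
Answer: $-89700$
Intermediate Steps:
$Z = 60$ ($Z = -4 + \left(-4 - 4\right)^{2} = -4 + \left(-8\right)^{2} = -4 + 64 = 60$)
$J = -25$
$\left(-482 + \left(-8 + Z \left(-11\right)\right)\right) \left(103 + J\right) = \left(-482 + \left(-8 + 60 \left(-11\right)\right)\right) \left(103 - 25\right) = \left(-482 - 668\right) 78 = \left(-1150\right) 78 = -89700$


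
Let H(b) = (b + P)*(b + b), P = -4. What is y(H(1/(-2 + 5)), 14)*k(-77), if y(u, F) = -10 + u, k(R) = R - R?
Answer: 0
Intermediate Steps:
k(R) = 0
H(b) = 2*b*(-4 + b) (H(b) = (b - 4)*(b + b) = (-4 + b)*(2*b) = 2*b*(-4 + b))
y(H(1/(-2 + 5)), 14)*k(-77) = (-10 + 2*(-4 + 1/(-2 + 5))/(-2 + 5))*0 = (-10 + 2*(-4 + 1/3)/3)*0 = (-10 + 2*(⅓)*(-4 + ⅓))*0 = (-10 + 2*(⅓)*(-11/3))*0 = (-10 - 22/9)*0 = -112/9*0 = 0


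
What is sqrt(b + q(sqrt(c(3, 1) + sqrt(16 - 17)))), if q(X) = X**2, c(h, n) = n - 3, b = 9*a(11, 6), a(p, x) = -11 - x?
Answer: sqrt(-155 + I) ≈ 0.04016 + 12.45*I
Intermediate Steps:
b = -153 (b = 9*(-11 - 1*6) = 9*(-11 - 6) = 9*(-17) = -153)
c(h, n) = -3 + n
sqrt(b + q(sqrt(c(3, 1) + sqrt(16 - 17)))) = sqrt(-153 + (sqrt((-3 + 1) + sqrt(16 - 17)))**2) = sqrt(-153 + (sqrt(-2 + sqrt(-1)))**2) = sqrt(-153 + (sqrt(-2 + I))**2) = sqrt(-153 + (-2 + I)) = sqrt(-155 + I)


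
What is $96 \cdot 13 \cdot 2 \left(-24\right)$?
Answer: $-59904$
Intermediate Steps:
$96 \cdot 13 \cdot 2 \left(-24\right) = 96 \cdot 26 \left(-24\right) = 2496 \left(-24\right) = -59904$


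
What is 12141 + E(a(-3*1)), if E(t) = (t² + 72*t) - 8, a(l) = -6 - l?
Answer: 11926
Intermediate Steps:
E(t) = -8 + t² + 72*t
12141 + E(a(-3*1)) = 12141 + (-8 + (-6 - (-3))² + 72*(-6 - (-3))) = 12141 + (-8 + (-6 - 1*(-3))² + 72*(-6 - 1*(-3))) = 12141 + (-8 + (-6 + 3)² + 72*(-6 + 3)) = 12141 + (-8 + (-3)² + 72*(-3)) = 12141 + (-8 + 9 - 216) = 12141 - 215 = 11926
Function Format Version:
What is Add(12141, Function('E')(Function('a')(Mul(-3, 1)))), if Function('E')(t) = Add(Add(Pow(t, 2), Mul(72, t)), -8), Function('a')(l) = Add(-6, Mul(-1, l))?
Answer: 11926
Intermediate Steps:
Function('E')(t) = Add(-8, Pow(t, 2), Mul(72, t))
Add(12141, Function('E')(Function('a')(Mul(-3, 1)))) = Add(12141, Add(-8, Pow(Add(-6, Mul(-1, Mul(-3, 1))), 2), Mul(72, Add(-6, Mul(-1, Mul(-3, 1)))))) = Add(12141, Add(-8, Pow(Add(-6, Mul(-1, -3)), 2), Mul(72, Add(-6, Mul(-1, -3))))) = Add(12141, Add(-8, Pow(Add(-6, 3), 2), Mul(72, Add(-6, 3)))) = Add(12141, Add(-8, Pow(-3, 2), Mul(72, -3))) = Add(12141, Add(-8, 9, -216)) = Add(12141, -215) = 11926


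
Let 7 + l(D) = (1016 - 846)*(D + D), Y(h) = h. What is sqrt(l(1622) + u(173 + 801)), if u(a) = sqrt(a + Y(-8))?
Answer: sqrt(551473 + sqrt(966)) ≈ 742.63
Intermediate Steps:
l(D) = -7 + 340*D (l(D) = -7 + (1016 - 846)*(D + D) = -7 + 170*(2*D) = -7 + 340*D)
u(a) = sqrt(-8 + a) (u(a) = sqrt(a - 8) = sqrt(-8 + a))
sqrt(l(1622) + u(173 + 801)) = sqrt((-7 + 340*1622) + sqrt(-8 + (173 + 801))) = sqrt((-7 + 551480) + sqrt(-8 + 974)) = sqrt(551473 + sqrt(966))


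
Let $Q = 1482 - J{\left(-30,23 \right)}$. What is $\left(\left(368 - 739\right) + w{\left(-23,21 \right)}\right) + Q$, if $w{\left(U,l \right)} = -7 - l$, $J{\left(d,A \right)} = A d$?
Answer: $1773$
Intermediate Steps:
$Q = 2172$ ($Q = 1482 - 23 \left(-30\right) = 1482 - -690 = 1482 + 690 = 2172$)
$\left(\left(368 - 739\right) + w{\left(-23,21 \right)}\right) + Q = \left(\left(368 - 739\right) - 28\right) + 2172 = \left(-371 - 28\right) + 2172 = -399 + 2172 = 1773$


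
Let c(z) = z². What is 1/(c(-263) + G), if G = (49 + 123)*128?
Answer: 1/91185 ≈ 1.0967e-5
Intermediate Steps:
G = 22016 (G = 172*128 = 22016)
1/(c(-263) + G) = 1/((-263)² + 22016) = 1/(69169 + 22016) = 1/91185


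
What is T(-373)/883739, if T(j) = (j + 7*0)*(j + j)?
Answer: 278258/883739 ≈ 0.31486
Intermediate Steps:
T(j) = 2*j**2 (T(j) = (j + 0)*(2*j) = j*(2*j) = 2*j**2)
T(-373)/883739 = (2*(-373)**2)/883739 = (2*139129)*(1/883739) = 278258*(1/883739) = 278258/883739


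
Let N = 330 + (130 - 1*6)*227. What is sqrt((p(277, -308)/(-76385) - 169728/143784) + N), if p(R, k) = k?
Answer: sqrt(5963570394065926233330)/457622535 ≈ 168.75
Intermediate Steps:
N = 28478 (N = 330 + (130 - 6)*227 = 330 + 124*227 = 330 + 28148 = 28478)
sqrt((p(277, -308)/(-76385) - 169728/143784) + N) = sqrt((-308/(-76385) - 169728/143784) + 28478) = sqrt((-308*(-1/76385) - 169728*1/143784) + 28478) = sqrt((308/76385 - 7072/5991) + 28478) = sqrt(-538349492/457622535 + 28478) = sqrt(13031636202238/457622535) = sqrt(5963570394065926233330)/457622535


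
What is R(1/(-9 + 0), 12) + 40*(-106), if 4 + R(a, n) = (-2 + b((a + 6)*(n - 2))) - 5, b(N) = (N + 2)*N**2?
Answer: 150834221/729 ≈ 2.0691e+5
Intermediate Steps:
b(N) = N**2*(2 + N) (b(N) = (2 + N)*N**2 = N**2*(2 + N))
R(a, n) = -11 + (-2 + n)**2*(6 + a)**2*(2 + (-2 + n)*(6 + a)) (R(a, n) = -4 + ((-2 + ((a + 6)*(n - 2))**2*(2 + (a + 6)*(n - 2))) - 5) = -4 + ((-2 + ((6 + a)*(-2 + n))**2*(2 + (6 + a)*(-2 + n))) - 5) = -4 + ((-2 + ((-2 + n)*(6 + a))**2*(2 + (-2 + n)*(6 + a))) - 5) = -4 + ((-2 + ((-2 + n)**2*(6 + a)**2)*(2 + (-2 + n)*(6 + a))) - 5) = -4 + ((-2 + (-2 + n)**2*(6 + a)**2*(2 + (-2 + n)*(6 + a))) - 5) = -4 + (-7 + (-2 + n)**2*(6 + a)**2*(2 + (-2 + n)*(6 + a))) = -11 + (-2 + n)**2*(6 + a)**2*(2 + (-2 + n)*(6 + a)))
R(1/(-9 + 0), 12) + 40*(-106) = (-11 + (-12 - 2/(-9 + 0) + 6*12 + 12/(-9 + 0))**2*(-10 - 2/(-9 + 0) + 6*12 + 12/(-9 + 0))) + 40*(-106) = (-11 + (-12 - 2/(-9) + 72 + 12/(-9))**2*(-10 - 2/(-9) + 72 + 12/(-9))) - 4240 = (-11 + (-12 - 2*(-1/9) + 72 - 1/9*12)**2*(-10 - 2*(-1/9) + 72 - 1/9*12)) - 4240 = (-11 + (-12 + 2/9 + 72 - 4/3)**2*(-10 + 2/9 + 72 - 4/3)) - 4240 = (-11 + (530/9)**2*(548/9)) - 4240 = (-11 + (280900/81)*(548/9)) - 4240 = (-11 + 153933200/729) - 4240 = 153925181/729 - 4240 = 150834221/729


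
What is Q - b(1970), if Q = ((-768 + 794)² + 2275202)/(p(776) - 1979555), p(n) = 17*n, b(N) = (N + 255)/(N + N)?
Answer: -2668423399/1549494044 ≈ -1.7221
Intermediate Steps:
b(N) = (255 + N)/(2*N) (b(N) = (255 + N)/((2*N)) = (255 + N)*(1/(2*N)) = (255 + N)/(2*N))
Q = -2275878/1966363 (Q = ((-768 + 794)² + 2275202)/(17*776 - 1979555) = (26² + 2275202)/(13192 - 1979555) = (676 + 2275202)/(-1966363) = 2275878*(-1/1966363) = -2275878/1966363 ≈ -1.1574)
Q - b(1970) = -2275878/1966363 - (255 + 1970)/(2*1970) = -2275878/1966363 - 2225/(2*1970) = -2275878/1966363 - 1*445/788 = -2275878/1966363 - 445/788 = -2668423399/1549494044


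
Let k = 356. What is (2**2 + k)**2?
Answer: 129600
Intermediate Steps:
(2**2 + k)**2 = (2**2 + 356)**2 = (4 + 356)**2 = 360**2 = 129600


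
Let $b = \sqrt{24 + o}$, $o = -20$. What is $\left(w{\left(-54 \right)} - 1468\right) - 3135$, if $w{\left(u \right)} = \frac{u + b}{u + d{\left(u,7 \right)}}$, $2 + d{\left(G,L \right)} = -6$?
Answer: $- \frac{142667}{31} \approx -4602.2$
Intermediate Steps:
$d{\left(G,L \right)} = -8$ ($d{\left(G,L \right)} = -2 - 6 = -8$)
$b = 2$ ($b = \sqrt{24 - 20} = \sqrt{4} = 2$)
$w{\left(u \right)} = \frac{2 + u}{-8 + u}$ ($w{\left(u \right)} = \frac{u + 2}{u - 8} = \frac{2 + u}{-8 + u}$)
$\left(w{\left(-54 \right)} - 1468\right) - 3135 = \left(\frac{2 - 54}{-8 - 54} - 1468\right) - 3135 = \left(\frac{1}{-62} \left(-52\right) - 1468\right) - 3135 = \left(\left(- \frac{1}{62}\right) \left(-52\right) - 1468\right) - 3135 = \left(\frac{26}{31} - 1468\right) - 3135 = - \frac{45482}{31} - 3135 = - \frac{142667}{31}$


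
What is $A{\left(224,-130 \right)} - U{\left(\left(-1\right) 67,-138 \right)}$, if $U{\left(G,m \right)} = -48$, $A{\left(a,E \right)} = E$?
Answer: $-82$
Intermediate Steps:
$A{\left(224,-130 \right)} - U{\left(\left(-1\right) 67,-138 \right)} = -130 - -48 = -130 + 48 = -82$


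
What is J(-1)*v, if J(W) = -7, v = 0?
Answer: 0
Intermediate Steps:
J(-1)*v = -7*0 = 0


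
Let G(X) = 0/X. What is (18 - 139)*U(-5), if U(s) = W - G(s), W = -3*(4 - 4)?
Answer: 0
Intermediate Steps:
G(X) = 0
W = 0 (W = -3*0 = 0)
U(s) = 0 (U(s) = 0 - 1*0 = 0 + 0 = 0)
(18 - 139)*U(-5) = (18 - 139)*0 = -121*0 = 0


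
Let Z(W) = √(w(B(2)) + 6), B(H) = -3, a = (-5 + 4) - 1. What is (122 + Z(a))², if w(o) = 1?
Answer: (122 + √7)² ≈ 15537.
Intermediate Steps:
a = -2 (a = -1 - 1 = -2)
Z(W) = √7 (Z(W) = √(1 + 6) = √7)
(122 + Z(a))² = (122 + √7)²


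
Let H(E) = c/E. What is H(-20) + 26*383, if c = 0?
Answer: 9958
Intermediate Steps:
H(E) = 0 (H(E) = 0/E = 0)
H(-20) + 26*383 = 0 + 26*383 = 0 + 9958 = 9958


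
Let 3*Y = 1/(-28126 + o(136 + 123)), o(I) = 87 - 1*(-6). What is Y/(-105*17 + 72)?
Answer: 1/144061587 ≈ 6.9415e-9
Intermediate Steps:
o(I) = 93 (o(I) = 87 + 6 = 93)
Y = -1/84099 (Y = 1/(3*(-28126 + 93)) = (⅓)/(-28033) = (⅓)*(-1/28033) = -1/84099 ≈ -1.1891e-5)
Y/(-105*17 + 72) = -1/(84099*(-105*17 + 72)) = -1/(84099*(-1785 + 72)) = -1/84099/(-1713) = -1/84099*(-1/1713) = 1/144061587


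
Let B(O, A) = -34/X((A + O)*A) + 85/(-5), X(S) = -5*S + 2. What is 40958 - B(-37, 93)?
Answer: 533453508/13019 ≈ 40975.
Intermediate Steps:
X(S) = 2 - 5*S
B(O, A) = -17 - 34/(2 - 5*A*(A + O)) (B(O, A) = -34/(2 - 5*(A + O)*A) + 85/(-5) = -34/(2 - 5*A*(A + O)) + 85*(-⅕) = -34/(2 - 5*A*(A + O)) - 17 = -17 - 34/(2 - 5*A*(A + O)))
40958 - B(-37, 93) = 40958 - (-17 + 34/(-2 + 5*93² + 5*93*(-37))) = 40958 - (-17 + 34/(-2 + 5*8649 - 17205)) = 40958 - (-17 + 34/(-2 + 43245 - 17205)) = 40958 - (-17 + 34/26038) = 40958 - (-17 + 34*(1/26038)) = 40958 - (-17 + 17/13019) = 40958 - 1*(-221306/13019) = 40958 + 221306/13019 = 533453508/13019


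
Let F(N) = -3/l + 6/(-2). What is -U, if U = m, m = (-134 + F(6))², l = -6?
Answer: -74529/4 ≈ -18632.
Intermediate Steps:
F(N) = -5/2 (F(N) = -3/(-6) + 6/(-2) = -3*(-⅙) + 6*(-½) = ½ - 3 = -5/2)
m = 74529/4 (m = (-134 - 5/2)² = (-273/2)² = 74529/4 ≈ 18632.)
U = 74529/4 ≈ 18632.
-U = -1*74529/4 = -74529/4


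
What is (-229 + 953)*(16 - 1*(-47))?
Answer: 45612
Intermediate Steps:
(-229 + 953)*(16 - 1*(-47)) = 724*(16 + 47) = 724*63 = 45612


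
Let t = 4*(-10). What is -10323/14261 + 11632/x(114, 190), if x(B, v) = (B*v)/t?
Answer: -342947713/15444663 ≈ -22.205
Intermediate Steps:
t = -40
x(B, v) = -B*v/40 (x(B, v) = (B*v)/(-40) = (B*v)*(-1/40) = -B*v/40)
-10323/14261 + 11632/x(114, 190) = -10323/14261 + 11632/((-1/40*114*190)) = -10323*1/14261 + 11632/(-1083/2) = -10323/14261 + 11632*(-2/1083) = -10323/14261 - 23264/1083 = -342947713/15444663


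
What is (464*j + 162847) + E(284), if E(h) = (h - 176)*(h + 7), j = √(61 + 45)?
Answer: 194275 + 464*√106 ≈ 1.9905e+5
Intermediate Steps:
j = √106 ≈ 10.296
E(h) = (-176 + h)*(7 + h)
(464*j + 162847) + E(284) = (464*√106 + 162847) + (-1232 + 284² - 169*284) = (162847 + 464*√106) + (-1232 + 80656 - 47996) = (162847 + 464*√106) + 31428 = 194275 + 464*√106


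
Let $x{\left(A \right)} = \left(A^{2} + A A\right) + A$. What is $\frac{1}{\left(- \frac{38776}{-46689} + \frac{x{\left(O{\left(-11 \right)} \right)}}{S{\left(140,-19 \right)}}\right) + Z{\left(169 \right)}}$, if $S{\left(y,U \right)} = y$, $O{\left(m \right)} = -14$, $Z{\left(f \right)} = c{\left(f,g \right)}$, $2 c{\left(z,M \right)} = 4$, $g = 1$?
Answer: $\frac{466890}{2582143} \approx 0.18081$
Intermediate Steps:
$c{\left(z,M \right)} = 2$ ($c{\left(z,M \right)} = \frac{1}{2} \cdot 4 = 2$)
$Z{\left(f \right)} = 2$
$x{\left(A \right)} = A + 2 A^{2}$ ($x{\left(A \right)} = \left(A^{2} + A^{2}\right) + A = 2 A^{2} + A = A + 2 A^{2}$)
$\frac{1}{\left(- \frac{38776}{-46689} + \frac{x{\left(O{\left(-11 \right)} \right)}}{S{\left(140,-19 \right)}}\right) + Z{\left(169 \right)}} = \frac{1}{\left(- \frac{38776}{-46689} + \frac{\left(-14\right) \left(1 + 2 \left(-14\right)\right)}{140}\right) + 2} = \frac{1}{\left(\left(-38776\right) \left(- \frac{1}{46689}\right) + - 14 \left(1 - 28\right) \frac{1}{140}\right) + 2} = \frac{1}{\left(\frac{38776}{46689} + \left(-14\right) \left(-27\right) \frac{1}{140}\right) + 2} = \frac{1}{\left(\frac{38776}{46689} + 378 \cdot \frac{1}{140}\right) + 2} = \frac{1}{\left(\frac{38776}{46689} + \frac{27}{10}\right) + 2} = \frac{1}{\frac{1648363}{466890} + 2} = \frac{1}{\frac{2582143}{466890}} = \frac{466890}{2582143}$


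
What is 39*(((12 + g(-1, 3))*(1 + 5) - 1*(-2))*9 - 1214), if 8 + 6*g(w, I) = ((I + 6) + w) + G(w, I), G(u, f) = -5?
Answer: -23127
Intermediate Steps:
g(w, I) = -7/6 + I/6 + w/6 (g(w, I) = -4/3 + (((I + 6) + w) - 5)/6 = -4/3 + (((6 + I) + w) - 5)/6 = -4/3 + ((6 + I + w) - 5)/6 = -4/3 + (1 + I + w)/6 = -4/3 + (⅙ + I/6 + w/6) = -7/6 + I/6 + w/6)
39*(((12 + g(-1, 3))*(1 + 5) - 1*(-2))*9 - 1214) = 39*(((12 + (-7/6 + (⅙)*3 + (⅙)*(-1)))*(1 + 5) - 1*(-2))*9 - 1214) = 39*(((12 + (-7/6 + ½ - ⅙))*6 + 2)*9 - 1214) = 39*(((12 - ⅚)*6 + 2)*9 - 1214) = 39*(((67/6)*6 + 2)*9 - 1214) = 39*((67 + 2)*9 - 1214) = 39*(69*9 - 1214) = 39*(621 - 1214) = 39*(-593) = -23127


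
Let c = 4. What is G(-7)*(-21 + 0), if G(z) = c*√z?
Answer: -84*I*√7 ≈ -222.24*I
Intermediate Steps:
G(z) = 4*√z
G(-7)*(-21 + 0) = (4*√(-7))*(-21 + 0) = (4*(I*√7))*(-21) = (4*I*√7)*(-21) = -84*I*√7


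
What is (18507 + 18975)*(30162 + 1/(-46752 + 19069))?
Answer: 31296519643890/27683 ≈ 1.1305e+9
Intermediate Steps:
(18507 + 18975)*(30162 + 1/(-46752 + 19069)) = 37482*(30162 + 1/(-27683)) = 37482*(30162 - 1/27683) = 37482*(834974645/27683) = 31296519643890/27683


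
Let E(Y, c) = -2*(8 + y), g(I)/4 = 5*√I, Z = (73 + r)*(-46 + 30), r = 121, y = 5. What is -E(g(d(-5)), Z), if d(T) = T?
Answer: 26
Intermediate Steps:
Z = -3104 (Z = (73 + 121)*(-46 + 30) = 194*(-16) = -3104)
g(I) = 20*√I (g(I) = 4*(5*√I) = 20*√I)
E(Y, c) = -26 (E(Y, c) = -2*(8 + 5) = -2*13 = -26)
-E(g(d(-5)), Z) = -1*(-26) = 26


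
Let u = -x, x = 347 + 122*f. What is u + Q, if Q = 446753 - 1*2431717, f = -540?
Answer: -1919431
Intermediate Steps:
x = -65533 (x = 347 + 122*(-540) = 347 - 65880 = -65533)
u = 65533 (u = -1*(-65533) = 65533)
Q = -1984964 (Q = 446753 - 2431717 = -1984964)
u + Q = 65533 - 1984964 = -1919431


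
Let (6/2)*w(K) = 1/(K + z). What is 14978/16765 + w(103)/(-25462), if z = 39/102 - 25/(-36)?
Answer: 2429134828396/2718951203885 ≈ 0.89341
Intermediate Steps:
z = 659/612 (z = 39*(1/102) - 25*(-1/36) = 13/34 + 25/36 = 659/612 ≈ 1.0768)
w(K) = 1/(3*(659/612 + K)) (w(K) = 1/(3*(K + 659/612)) = 1/(3*(659/612 + K)))
14978/16765 + w(103)/(-25462) = 14978/16765 + (204/(659 + 612*103))/(-25462) = 14978*(1/16765) + (204/(659 + 63036))*(-1/25462) = 14978/16765 + (204/63695)*(-1/25462) = 14978/16765 - 102/810901045 = 2429134828396/2718951203885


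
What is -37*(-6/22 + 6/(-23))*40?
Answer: 199800/253 ≈ 789.72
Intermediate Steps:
-37*(-6/22 + 6/(-23))*40 = -37*(-6*1/22 + 6*(-1/23))*40 = -37*(-3/11 - 6/23)*40 = -37*(-135/253)*40 = (4995/253)*40 = 199800/253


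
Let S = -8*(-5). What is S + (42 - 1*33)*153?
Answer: 1417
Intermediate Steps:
S = 40
S + (42 - 1*33)*153 = 40 + (42 - 1*33)*153 = 40 + (42 - 33)*153 = 40 + 9*153 = 40 + 1377 = 1417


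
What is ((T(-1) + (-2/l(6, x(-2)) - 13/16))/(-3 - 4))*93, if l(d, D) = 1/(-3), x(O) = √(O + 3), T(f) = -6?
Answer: 1209/112 ≈ 10.795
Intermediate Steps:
x(O) = √(3 + O)
l(d, D) = -⅓
((T(-1) + (-2/l(6, x(-2)) - 13/16))/(-3 - 4))*93 = ((-6 + (-2/(-⅓) - 13/16))/(-3 - 4))*93 = ((-6 + (-2*(-3) - 13*1/16))/(-7))*93 = ((-6 + (6 - 13/16))*(-⅐))*93 = ((-6 + 83/16)*(-⅐))*93 = -13/16*(-⅐)*93 = (13/112)*93 = 1209/112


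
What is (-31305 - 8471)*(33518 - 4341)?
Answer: -1160544352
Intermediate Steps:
(-31305 - 8471)*(33518 - 4341) = -39776*29177 = -1160544352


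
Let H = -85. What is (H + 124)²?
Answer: 1521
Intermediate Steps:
(H + 124)² = (-85 + 124)² = 39² = 1521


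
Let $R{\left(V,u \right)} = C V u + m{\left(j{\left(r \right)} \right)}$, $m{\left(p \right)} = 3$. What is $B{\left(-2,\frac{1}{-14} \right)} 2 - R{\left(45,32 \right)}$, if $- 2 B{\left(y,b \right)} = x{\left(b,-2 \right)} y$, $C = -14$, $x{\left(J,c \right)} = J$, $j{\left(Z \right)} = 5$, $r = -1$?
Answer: $\frac{141098}{7} \approx 20157.0$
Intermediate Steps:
$B{\left(y,b \right)} = - \frac{b y}{2}$
$R{\left(V,u \right)} = 3 - 14 V u$ ($R{\left(V,u \right)} = - 14 V u + 3 = 3 - 14 V u$)
$B{\left(-2,\frac{1}{-14} \right)} 2 - R{\left(45,32 \right)} = \left(- \frac{1}{2}\right) \frac{1}{-14} \left(-2\right) 2 - \left(3 - 630 \cdot 32\right) = \left(- \frac{1}{2}\right) \left(- \frac{1}{14}\right) \left(-2\right) 2 - \left(3 - 20160\right) = \left(- \frac{1}{14}\right) 2 - -20157 = - \frac{1}{7} + 20157 = \frac{141098}{7}$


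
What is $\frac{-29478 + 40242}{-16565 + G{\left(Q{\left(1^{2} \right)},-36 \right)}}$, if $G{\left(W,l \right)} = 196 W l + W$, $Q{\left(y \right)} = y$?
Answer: $- \frac{2691}{5905} \approx -0.45572$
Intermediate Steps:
$G{\left(W,l \right)} = W + 196 W l$ ($G{\left(W,l \right)} = 196 W l + W = W + 196 W l$)
$\frac{-29478 + 40242}{-16565 + G{\left(Q{\left(1^{2} \right)},-36 \right)}} = \frac{-29478 + 40242}{-16565 + 1^{2} \left(1 + 196 \left(-36\right)\right)} = \frac{10764}{-16565 + 1 \left(1 - 7056\right)} = \frac{10764}{-16565 + 1 \left(-7055\right)} = \frac{10764}{-16565 - 7055} = \frac{10764}{-23620} = 10764 \left(- \frac{1}{23620}\right) = - \frac{2691}{5905}$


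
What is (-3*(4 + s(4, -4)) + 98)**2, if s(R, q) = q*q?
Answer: 1444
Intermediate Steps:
s(R, q) = q**2
(-3*(4 + s(4, -4)) + 98)**2 = (-3*(4 + (-4)**2) + 98)**2 = (-3*(4 + 16) + 98)**2 = (-3*20 + 98)**2 = (-60 + 98)**2 = 38**2 = 1444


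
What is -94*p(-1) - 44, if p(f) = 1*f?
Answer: 50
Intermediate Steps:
p(f) = f
-94*p(-1) - 44 = -94*(-1) - 44 = 94 - 44 = 50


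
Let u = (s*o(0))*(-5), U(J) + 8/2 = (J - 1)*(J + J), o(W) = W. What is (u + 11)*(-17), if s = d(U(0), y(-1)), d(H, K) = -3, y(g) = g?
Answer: -187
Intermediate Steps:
U(J) = -4 + 2*J*(-1 + J) (U(J) = -4 + (J - 1)*(J + J) = -4 + (-1 + J)*(2*J) = -4 + 2*J*(-1 + J))
s = -3
u = 0 (u = -3*0*(-5) = 0*(-5) = 0)
(u + 11)*(-17) = (0 + 11)*(-17) = 11*(-17) = -187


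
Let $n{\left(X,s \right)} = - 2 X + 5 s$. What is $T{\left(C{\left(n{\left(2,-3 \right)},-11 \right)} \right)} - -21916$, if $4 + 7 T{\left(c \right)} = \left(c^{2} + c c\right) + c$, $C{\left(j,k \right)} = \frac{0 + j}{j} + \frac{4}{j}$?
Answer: $\frac{55381023}{2527} \approx 21916.0$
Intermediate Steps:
$C{\left(j,k \right)} = 1 + \frac{4}{j}$ ($C{\left(j,k \right)} = \frac{j}{j} + \frac{4}{j} = 1 + \frac{4}{j}$)
$T{\left(c \right)} = - \frac{4}{7} + \frac{c}{7} + \frac{2 c^{2}}{7}$ ($T{\left(c \right)} = - \frac{4}{7} + \frac{\left(c^{2} + c c\right) + c}{7} = - \frac{4}{7} + \frac{\left(c^{2} + c^{2}\right) + c}{7} = - \frac{4}{7} + \frac{2 c^{2} + c}{7} = - \frac{4}{7} + \frac{c + 2 c^{2}}{7} = - \frac{4}{7} + \left(\frac{c}{7} + \frac{2 c^{2}}{7}\right) = - \frac{4}{7} + \frac{c}{7} + \frac{2 c^{2}}{7}$)
$T{\left(C{\left(n{\left(2,-3 \right)},-11 \right)} \right)} - -21916 = \left(- \frac{4}{7} + \frac{\frac{1}{\left(-2\right) 2 + 5 \left(-3\right)} \left(4 + \left(\left(-2\right) 2 + 5 \left(-3\right)\right)\right)}{7} + \frac{2 \left(\frac{4 + \left(\left(-2\right) 2 + 5 \left(-3\right)\right)}{\left(-2\right) 2 + 5 \left(-3\right)}\right)^{2}}{7}\right) - -21916 = \left(- \frac{4}{7} + \frac{\frac{1}{-4 - 15} \left(4 - 19\right)}{7} + \frac{2 \left(\frac{4 - 19}{-4 - 15}\right)^{2}}{7}\right) + 21916 = \left(- \frac{4}{7} + \frac{\frac{1}{-19} \left(4 - 19\right)}{7} + \frac{2 \left(\frac{4 - 19}{-19}\right)^{2}}{7}\right) + 21916 = \left(- \frac{4}{7} + \frac{\left(- \frac{1}{19}\right) \left(-15\right)}{7} + \frac{2 \left(\left(- \frac{1}{19}\right) \left(-15\right)\right)^{2}}{7}\right) + 21916 = \left(- \frac{4}{7} + \frac{1}{7} \cdot \frac{15}{19} + \frac{2 \left(\frac{15}{19}\right)^{2}}{7}\right) + 21916 = \left(- \frac{4}{7} + \frac{15}{133} + \frac{2}{7} \cdot \frac{225}{361}\right) + 21916 = \left(- \frac{4}{7} + \frac{15}{133} + \frac{450}{2527}\right) + 21916 = - \frac{709}{2527} + 21916 = \frac{55381023}{2527}$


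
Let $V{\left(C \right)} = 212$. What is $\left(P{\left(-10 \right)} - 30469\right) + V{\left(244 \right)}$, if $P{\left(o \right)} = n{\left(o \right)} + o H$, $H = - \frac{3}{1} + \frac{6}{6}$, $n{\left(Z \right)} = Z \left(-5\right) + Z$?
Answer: $-30197$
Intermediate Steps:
$n{\left(Z \right)} = - 4 Z$ ($n{\left(Z \right)} = - 5 Z + Z = - 4 Z$)
$H = -2$ ($H = \left(-3\right) 1 + 6 \cdot \frac{1}{6} = -3 + 1 = -2$)
$P{\left(o \right)} = - 6 o$ ($P{\left(o \right)} = - 4 o + o \left(-2\right) = - 4 o - 2 o = - 6 o$)
$\left(P{\left(-10 \right)} - 30469\right) + V{\left(244 \right)} = \left(\left(-6\right) \left(-10\right) - 30469\right) + 212 = \left(60 - 30469\right) + 212 = -30409 + 212 = -30197$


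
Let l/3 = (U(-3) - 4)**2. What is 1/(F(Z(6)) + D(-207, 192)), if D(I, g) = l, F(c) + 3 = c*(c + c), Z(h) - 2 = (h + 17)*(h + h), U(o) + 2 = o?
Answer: 1/154808 ≈ 6.4596e-6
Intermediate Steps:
U(o) = -2 + o
l = 243 (l = 3*((-2 - 3) - 4)**2 = 3*(-5 - 4)**2 = 3*(-9)**2 = 3*81 = 243)
Z(h) = 2 + 2*h*(17 + h) (Z(h) = 2 + (h + 17)*(h + h) = 2 + (17 + h)*(2*h) = 2 + 2*h*(17 + h))
F(c) = -3 + 2*c**2 (F(c) = -3 + c*(c + c) = -3 + c*(2*c) = -3 + 2*c**2)
D(I, g) = 243
1/(F(Z(6)) + D(-207, 192)) = 1/((-3 + 2*(2 + 2*6**2 + 34*6)**2) + 243) = 1/((-3 + 2*(2 + 2*36 + 204)**2) + 243) = 1/((-3 + 2*(2 + 72 + 204)**2) + 243) = 1/((-3 + 2*278**2) + 243) = 1/((-3 + 2*77284) + 243) = 1/((-3 + 154568) + 243) = 1/(154565 + 243) = 1/154808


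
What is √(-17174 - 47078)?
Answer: 2*I*√16063 ≈ 253.48*I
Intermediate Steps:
√(-17174 - 47078) = √(-64252) = 2*I*√16063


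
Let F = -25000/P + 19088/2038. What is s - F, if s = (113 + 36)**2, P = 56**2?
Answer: 8867588175/399448 ≈ 22200.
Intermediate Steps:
P = 3136
F = 556873/399448 (F = -25000/3136 + 19088/2038 = -25000*1/3136 + 19088*(1/2038) = -3125/392 + 9544/1019 = 556873/399448 ≈ 1.3941)
s = 22201 (s = 149**2 = 22201)
s - F = 22201 - 1*556873/399448 = 22201 - 556873/399448 = 8867588175/399448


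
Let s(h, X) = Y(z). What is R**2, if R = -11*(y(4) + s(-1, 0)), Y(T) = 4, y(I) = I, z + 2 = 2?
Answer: 7744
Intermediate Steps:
z = 0 (z = -2 + 2 = 0)
s(h, X) = 4
R = -88 (R = -11*(4 + 4) = -11*8 = -88)
R**2 = (-88)**2 = 7744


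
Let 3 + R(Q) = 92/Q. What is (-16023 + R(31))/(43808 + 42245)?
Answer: -496714/2667643 ≈ -0.18620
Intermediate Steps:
R(Q) = -3 + 92/Q
(-16023 + R(31))/(43808 + 42245) = (-16023 + (-3 + 92/31))/(43808 + 42245) = (-16023 + (-3 + 92*(1/31)))/86053 = (-16023 + (-3 + 92/31))*(1/86053) = (-16023 - 1/31)*(1/86053) = -496714/31*1/86053 = -496714/2667643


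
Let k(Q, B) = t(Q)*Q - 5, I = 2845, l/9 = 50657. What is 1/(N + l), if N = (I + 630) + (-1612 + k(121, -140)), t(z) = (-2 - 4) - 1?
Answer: 1/456924 ≈ 2.1885e-6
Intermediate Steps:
t(z) = -7 (t(z) = -6 - 1 = -7)
l = 455913 (l = 9*50657 = 455913)
k(Q, B) = -5 - 7*Q (k(Q, B) = -7*Q - 5 = -5 - 7*Q)
N = 1011 (N = (2845 + 630) + (-1612 + (-5 - 7*121)) = 3475 + (-1612 + (-5 - 847)) = 3475 + (-1612 - 852) = 3475 - 2464 = 1011)
1/(N + l) = 1/(1011 + 455913) = 1/456924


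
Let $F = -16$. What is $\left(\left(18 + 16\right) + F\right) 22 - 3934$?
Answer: $-3538$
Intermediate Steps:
$\left(\left(18 + 16\right) + F\right) 22 - 3934 = \left(\left(18 + 16\right) - 16\right) 22 - 3934 = \left(34 - 16\right) 22 - 3934 = 18 \cdot 22 - 3934 = 396 - 3934 = -3538$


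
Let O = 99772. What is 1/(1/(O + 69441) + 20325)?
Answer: 169213/3439254226 ≈ 4.9200e-5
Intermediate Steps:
1/(1/(O + 69441) + 20325) = 1/(1/(99772 + 69441) + 20325) = 1/(1/169213 + 20325) = 1/(3439254226/169213) = 169213/3439254226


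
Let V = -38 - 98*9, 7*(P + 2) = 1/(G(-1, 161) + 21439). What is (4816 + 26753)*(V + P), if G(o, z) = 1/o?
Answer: -1455971235073/50022 ≈ -2.9107e+7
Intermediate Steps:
P = -300131/150066 (P = -2 + 1/(7*(1/(-1) + 21439)) = -2 + 1/(7*(-1 + 21439)) = -2 + (⅐)/21438 = -2 + (⅐)*(1/21438) = -2 + 1/150066 = -300131/150066 ≈ -2.0000)
V = -920 (V = -38 - 882 = -920)
(4816 + 26753)*(V + P) = (4816 + 26753)*(-920 - 300131/150066) = 31569*(-138360851/150066) = -1455971235073/50022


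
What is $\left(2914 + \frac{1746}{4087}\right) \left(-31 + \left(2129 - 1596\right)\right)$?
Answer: $\frac{5979454528}{4087} \approx 1.463 \cdot 10^{6}$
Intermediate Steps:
$\left(2914 + \frac{1746}{4087}\right) \left(-31 + \left(2129 - 1596\right)\right) = \left(2914 + 1746 \cdot \frac{1}{4087}\right) \left(-31 + 533\right) = \left(2914 + \frac{1746}{4087}\right) 502 = \frac{11911264}{4087} \cdot 502 = \frac{5979454528}{4087}$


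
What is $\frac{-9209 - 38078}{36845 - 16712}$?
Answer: $- \frac{47287}{20133} \approx -2.3487$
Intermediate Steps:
$\frac{-9209 - 38078}{36845 - 16712} = - \frac{47287}{20133}$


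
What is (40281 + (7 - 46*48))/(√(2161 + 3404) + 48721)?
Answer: 463823920/593432569 - 9520*√5565/593432569 ≈ 0.78040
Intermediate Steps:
(40281 + (7 - 46*48))/(√(2161 + 3404) + 48721) = (40281 + (7 - 2208))/(√5565 + 48721) = (40281 - 2201)/(48721 + √5565) = 38080/(48721 + √5565)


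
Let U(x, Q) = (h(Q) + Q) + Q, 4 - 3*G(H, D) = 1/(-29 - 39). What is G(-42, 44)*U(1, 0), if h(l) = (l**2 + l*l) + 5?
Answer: 455/68 ≈ 6.6912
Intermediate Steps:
h(l) = 5 + 2*l**2 (h(l) = (l**2 + l**2) + 5 = 2*l**2 + 5 = 5 + 2*l**2)
G(H, D) = 91/68 (G(H, D) = 4/3 - 1/(3*(-29 - 39)) = 4/3 - 1/3/(-68) = 4/3 - 1/3*(-1/68) = 4/3 + 1/204 = 91/68)
U(x, Q) = 5 + 2*Q + 2*Q**2 (U(x, Q) = ((5 + 2*Q**2) + Q) + Q = (5 + Q + 2*Q**2) + Q = 5 + 2*Q + 2*Q**2)
G(-42, 44)*U(1, 0) = 91*(5 + 2*0 + 2*0**2)/68 = 91*(5 + 0 + 2*0)/68 = 91*(5 + 0 + 0)/68 = (91/68)*5 = 455/68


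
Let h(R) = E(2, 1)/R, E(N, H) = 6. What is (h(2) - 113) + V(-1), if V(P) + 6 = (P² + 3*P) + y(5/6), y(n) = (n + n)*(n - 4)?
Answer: -2219/18 ≈ -123.28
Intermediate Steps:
y(n) = 2*n*(-4 + n) (y(n) = (2*n)*(-4 + n) = 2*n*(-4 + n))
h(R) = 6/R
V(P) = -203/18 + P² + 3*P (V(P) = -6 + ((P² + 3*P) + 2*(5/6)*(-4 + 5/6)) = -6 + ((P² + 3*P) + 2*(5*(⅙))*(-4 + 5*(⅙))) = -6 + ((P² + 3*P) + 2*(⅚)*(-4 + ⅚)) = -6 + ((P² + 3*P) + 2*(⅚)*(-19/6)) = -6 + ((P² + 3*P) - 95/18) = -6 + (-95/18 + P² + 3*P) = -203/18 + P² + 3*P)
(h(2) - 113) + V(-1) = (6/2 - 113) + (-203/18 + (-1)² + 3*(-1)) = (6*(½) - 113) + (-203/18 + 1 - 3) = (3 - 113) - 239/18 = -110 - 239/18 = -2219/18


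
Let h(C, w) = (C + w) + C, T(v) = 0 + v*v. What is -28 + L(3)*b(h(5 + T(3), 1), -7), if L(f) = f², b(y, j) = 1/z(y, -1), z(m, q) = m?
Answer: -803/29 ≈ -27.690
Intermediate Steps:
T(v) = v² (T(v) = 0 + v² = v²)
h(C, w) = w + 2*C
b(y, j) = 1/y
-28 + L(3)*b(h(5 + T(3), 1), -7) = -28 + 3²/(1 + 2*(5 + 3²)) = -28 + 9/(1 + 2*(5 + 9)) = -28 + 9/(1 + 2*14) = -28 + 9/(1 + 28) = -28 + 9/29 = -803/29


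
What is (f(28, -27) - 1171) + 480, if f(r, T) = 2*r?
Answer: -635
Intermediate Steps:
(f(28, -27) - 1171) + 480 = (2*28 - 1171) + 480 = (56 - 1171) + 480 = -1115 + 480 = -635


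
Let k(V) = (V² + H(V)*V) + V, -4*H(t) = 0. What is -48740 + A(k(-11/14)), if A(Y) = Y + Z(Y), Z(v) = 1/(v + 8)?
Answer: -14663928639/300860 ≈ -48740.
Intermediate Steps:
Z(v) = 1/(8 + v)
H(t) = 0 (H(t) = -¼*0 = 0)
k(V) = V + V² (k(V) = (V² + 0*V) + V = (V² + 0) + V = V² + V = V + V²)
A(Y) = Y + 1/(8 + Y)
-48740 + A(k(-11/14)) = -48740 + (1 + ((-11/14)*(1 - 11/14))*(8 + (-11/14)*(1 - 11/14)))/(8 + (-11/14)*(1 - 11/14)) = -48740 + (1 + ((-11*1/14)*(1 - 11*1/14))*(8 + (-11*1/14)*(1 - 11*1/14)))/(8 + (-11*1/14)*(1 - 11*1/14)) = -48740 + (1 + (-11*(1 - 11/14)/14)*(8 - 11*(1 - 11/14)/14))/(8 - 11*(1 - 11/14)/14) = -48740 + (1 + (-11/14*3/14)*(8 - 11/14*3/14))/(8 - 11/14*3/14) = -48740 + (1 - 33*(8 - 33/196)/196)/(8 - 33/196) = -48740 + (1 - 33/196*1535/196)/(1535/196) = -48740 + 196*(1 - 50655/38416)/1535 = -48740 + (196/1535)*(-12239/38416) = -48740 - 12239/300860 = -14663928639/300860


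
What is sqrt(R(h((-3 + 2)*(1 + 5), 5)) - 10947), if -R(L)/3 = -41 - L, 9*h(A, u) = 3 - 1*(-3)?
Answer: I*sqrt(10822) ≈ 104.03*I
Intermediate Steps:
h(A, u) = 2/3 (h(A, u) = (3 - 1*(-3))/9 = (3 + 3)/9 = (1/9)*6 = 2/3)
R(L) = 123 + 3*L (R(L) = -3*(-41 - L) = 123 + 3*L)
sqrt(R(h((-3 + 2)*(1 + 5), 5)) - 10947) = sqrt((123 + 3*(2/3)) - 10947) = sqrt((123 + 2) - 10947) = sqrt(125 - 10947) = sqrt(-10822) = I*sqrt(10822)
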